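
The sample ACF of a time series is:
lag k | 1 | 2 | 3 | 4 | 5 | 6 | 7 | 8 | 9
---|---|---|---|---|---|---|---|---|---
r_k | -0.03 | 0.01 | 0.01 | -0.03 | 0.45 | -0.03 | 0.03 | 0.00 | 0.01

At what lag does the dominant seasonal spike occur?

The largest autocorrelation is r_5 = 0.45; the remaining lags stay at or below 0.03.
The dominant spike at lag 5 indicates a seasonal period of 5.

5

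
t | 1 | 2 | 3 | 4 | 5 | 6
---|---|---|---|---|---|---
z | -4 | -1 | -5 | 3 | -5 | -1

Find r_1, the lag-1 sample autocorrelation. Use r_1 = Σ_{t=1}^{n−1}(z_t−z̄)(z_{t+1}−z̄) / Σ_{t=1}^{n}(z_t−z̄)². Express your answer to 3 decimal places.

Mean z̄ = (-4 − 1 − 5 + 3 − 5 − 1)/6 = -2.1667
Deviations from mean: -1.8333, 1.1667, -2.8333, 5.1667, -2.8333, 1.1667
Σ(z_t−z̄)(z_{t+1}−z̄) = (-2.1389) + (-3.3056) + (-14.6389) + (-14.6389) + (-3.3056) = -38.0278
Denominator Σ(z_t−z̄)² = 48.8333
r_1 = -38.0278 / 48.8333 = -0.779

-0.779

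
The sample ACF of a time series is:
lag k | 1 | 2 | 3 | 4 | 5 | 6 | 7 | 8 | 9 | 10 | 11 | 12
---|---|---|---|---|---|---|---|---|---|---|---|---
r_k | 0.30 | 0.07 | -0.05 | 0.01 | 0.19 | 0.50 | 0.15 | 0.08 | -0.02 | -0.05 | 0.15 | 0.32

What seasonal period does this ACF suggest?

The largest autocorrelation is r_6 = 0.50, with a weaker echo at lag 12 (0.32); the remaining lags stay at or below 0.30. The elevated value at lag 1 (0.30), dropping to 0.07 at lag 2, reflects decaying short-term dependence rather than seasonality.
The dominant spike at lag 6 indicates a seasonal period of 6.

6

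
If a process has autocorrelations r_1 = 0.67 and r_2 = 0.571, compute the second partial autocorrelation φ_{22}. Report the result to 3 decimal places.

φ_{22} = (r_2 − r_1²) / (1 − r_1²)
r_1² = (0.67)² = 0.4489
Numerator = 0.571 − 0.4489 = 0.1221; denominator = 1 − 0.4489 = 0.5511
φ_{22} = 0.1221 / 0.5511 = 0.222

0.222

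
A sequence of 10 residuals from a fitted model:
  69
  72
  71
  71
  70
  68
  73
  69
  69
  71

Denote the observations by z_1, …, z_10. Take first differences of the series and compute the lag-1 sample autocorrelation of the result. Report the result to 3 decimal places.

-0.510

First differences Δz: 3, -1, 0, -1, -2, 5, -4, 0, 2
Mean of differences = 0.2222
Numerator Σ(Δz_t−Δz̄)(Δz_{t+1}−Δz̄) = -30.3827
Denominator Σ(Δz_t−Δz̄)² = 59.5556
r_1(Δz) = -30.3827 / 59.5556 = -0.510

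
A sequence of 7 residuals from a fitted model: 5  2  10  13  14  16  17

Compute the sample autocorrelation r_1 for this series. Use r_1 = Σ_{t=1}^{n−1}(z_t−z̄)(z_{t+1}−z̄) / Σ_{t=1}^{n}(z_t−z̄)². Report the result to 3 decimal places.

0.583

Mean z̄ = (5 + 2 + 10 + 13 + 14 + 16 + 17)/7 = 11.0000
Deviations from mean: -6.0000, -9.0000, -1.0000, 2.0000, 3.0000, 5.0000, 6.0000
Σ(z_t−z̄)(z_{t+1}−z̄) = (54.0000) + (9.0000) + (-2.0000) + (6.0000) + (15.0000) + (30.0000) = 112.0000
Denominator Σ(z_t−z̄)² = 192.0000
r_1 = 112.0000 / 192.0000 = 0.583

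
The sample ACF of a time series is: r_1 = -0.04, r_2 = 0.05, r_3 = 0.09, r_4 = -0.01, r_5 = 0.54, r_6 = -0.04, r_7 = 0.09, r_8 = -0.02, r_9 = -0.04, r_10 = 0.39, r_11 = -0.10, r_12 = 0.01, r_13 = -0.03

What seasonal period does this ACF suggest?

The largest autocorrelation is r_5 = 0.54, with a weaker echo at lag 10 (0.39); the remaining lags stay at or below 0.09.
The dominant spike at lag 5 indicates a seasonal period of 5.

5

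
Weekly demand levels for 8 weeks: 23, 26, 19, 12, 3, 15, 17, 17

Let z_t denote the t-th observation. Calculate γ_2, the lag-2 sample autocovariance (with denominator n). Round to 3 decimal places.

Mean z̄ = (23 + 26 + 19 + 12 + 3 + 15 + 17 + 17)/8 = 16.5000
Deviations: 6.5000, 9.5000, 2.5000, -4.5000, -13.5000, -1.5000, 0.5000, 0.5000
Σ_{t=1}^{6}(z_t−z̄)(z_{t+2}−z̄) = -61.0000
γ_2 = -61.0000 / 8 = -7.625

-7.625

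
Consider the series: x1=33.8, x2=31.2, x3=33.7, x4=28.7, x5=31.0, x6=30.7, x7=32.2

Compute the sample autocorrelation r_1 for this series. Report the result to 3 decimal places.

-0.312

Mean x̄ = (33.8 + 31.2 + 33.7 + 28.7 + 31.0 + 30.7 + 32.2)/7 = 31.6143
Deviations from mean: 2.1857, -0.4143, 2.0857, -2.9143, -0.6143, -0.9143, 0.5857
Σ(x_t−x̄)(x_{t+1}−x̄) = (-0.9055) + (-0.8641) + (-6.0784) + (1.7902) + (0.5616) + (-0.5355) = -6.0316
Denominator Σ(x_t−x̄)² = 19.3486
r_1 = -6.0316 / 19.3486 = -0.312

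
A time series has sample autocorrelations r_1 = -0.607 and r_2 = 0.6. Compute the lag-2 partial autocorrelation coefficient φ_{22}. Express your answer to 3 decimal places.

0.367

φ_{22} = (r_2 − r_1²) / (1 − r_1²)
r_1² = (-0.607)² = 0.368449
Numerator = 0.6 − 0.3684 = 0.2316; denominator = 1 − 0.3684 = 0.6316
φ_{22} = 0.2316 / 0.6316 = 0.367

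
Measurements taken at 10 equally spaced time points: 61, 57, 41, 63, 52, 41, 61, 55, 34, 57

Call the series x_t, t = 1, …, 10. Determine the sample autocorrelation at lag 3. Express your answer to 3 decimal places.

Mean x̄ = (61 + 57 + 41 + 63 + 52 + 41 + 61 + 55 + 34 + 57)/10 = 52.2000
Σ(x_t−x̄)(x_{t+3}−x̄) = (95.0400) + (-0.9600) + (125.4400) + (95.0400) + (-0.5600) + (203.8400) + (42.2400) = 560.0800
Denominator Σ(x_t−x̄)² = 907.6000
r_3 = 560.0800 / 907.6000 = 0.617

0.617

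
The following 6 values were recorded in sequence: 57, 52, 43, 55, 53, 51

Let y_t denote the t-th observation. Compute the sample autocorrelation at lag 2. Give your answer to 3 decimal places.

Mean ȳ = (57 + 52 + 43 + 55 + 53 + 51)/6 = 51.8333
Deviations from mean: 5.1667, 0.1667, -8.8333, 3.1667, 1.1667, -0.8333
Σ(y_t−ȳ)(y_{t+2}−ȳ) = (-45.6389) + (0.5278) + (-10.3056) + (-2.6389) = -58.0556
Denominator Σ(y_t−ȳ)² = 116.8333
r_2 = -58.0556 / 116.8333 = -0.497

-0.497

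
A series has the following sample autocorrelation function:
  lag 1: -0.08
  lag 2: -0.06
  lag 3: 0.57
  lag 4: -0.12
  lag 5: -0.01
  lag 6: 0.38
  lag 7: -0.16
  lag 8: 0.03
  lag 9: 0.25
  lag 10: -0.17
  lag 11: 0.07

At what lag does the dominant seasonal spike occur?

The largest autocorrelation is r_3 = 0.57, with weaker echoes at lags 6 (0.38) and 9 (0.25); the remaining lags stay at or below 0.07.
The dominant spike at lag 3 indicates a seasonal period of 3.

3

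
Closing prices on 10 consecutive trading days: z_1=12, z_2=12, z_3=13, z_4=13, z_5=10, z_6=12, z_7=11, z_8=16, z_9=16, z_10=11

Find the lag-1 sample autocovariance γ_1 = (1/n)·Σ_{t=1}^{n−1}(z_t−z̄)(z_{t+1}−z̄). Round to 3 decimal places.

0.244

Mean z̄ = (12 + 12 + 13 + 13 + 10 + 12 + 11 + 16 + 16 + 11)/10 = 12.6000
Σ_{t=1}^{9}(z_t−z̄)(z_{t+1}−z̄) = 2.4400
γ_1 = 2.4400 / 10 = 0.244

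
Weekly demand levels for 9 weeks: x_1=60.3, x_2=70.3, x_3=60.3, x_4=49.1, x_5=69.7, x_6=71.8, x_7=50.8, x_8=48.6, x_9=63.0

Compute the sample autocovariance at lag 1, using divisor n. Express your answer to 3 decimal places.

Mean x̄ = (60.3 + 70.3 + 60.3 + 49.1 + 69.7 + 71.8 + 50.8 + 48.6 + 63.0)/9 = 60.4333
Σ_{t=1}^{8}(x_t−x̄)(x_{t+1}−x̄) = -26.6878
γ_1 = -26.6878 / 9 = -2.965

-2.965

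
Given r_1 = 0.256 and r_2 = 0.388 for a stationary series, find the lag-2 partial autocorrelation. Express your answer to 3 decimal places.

φ_{22} = (r_2 − r_1²) / (1 − r_1²)
r_1² = (0.256)² = 0.065536
Numerator = 0.388 − 0.0655 = 0.3225; denominator = 1 − 0.0655 = 0.9345
φ_{22} = 0.3225 / 0.9345 = 0.345

0.345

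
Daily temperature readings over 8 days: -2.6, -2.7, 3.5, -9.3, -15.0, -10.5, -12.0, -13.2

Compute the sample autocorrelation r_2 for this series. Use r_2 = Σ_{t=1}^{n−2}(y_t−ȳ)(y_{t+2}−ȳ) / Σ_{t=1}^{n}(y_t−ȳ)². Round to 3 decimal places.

Mean ȳ = (-2.6 − 2.7 + 3.5 − 9.3 − 15.0 − 10.5 − 12.0 − 13.2)/8 = -7.7250
Deviations from mean: 5.1250, 5.0250, 11.2250, -1.5750, -7.2750, -2.7750, -4.2750, -5.4750
Numerator Σ_{t=1}^{6}(y_t−ȳ)(y_{t+2}−ȳ) = 18.6163
Denominator Σ(y_t−ȳ)² = 288.8750
r_2 = 18.6163 / 288.8750 = 0.064

0.064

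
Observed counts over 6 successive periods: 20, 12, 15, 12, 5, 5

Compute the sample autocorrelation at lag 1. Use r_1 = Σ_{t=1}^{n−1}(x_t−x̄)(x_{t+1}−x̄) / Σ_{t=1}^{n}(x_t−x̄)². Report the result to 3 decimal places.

0.276

Mean x̄ = (20 + 12 + 15 + 12 + 5 + 5)/6 = 11.5000
Σ(x_t−x̄)(x_{t+1}−x̄) = (4.2500) + (1.7500) + (1.7500) + (-3.2500) + (42.2500) = 46.7500
Denominator Σ(x_t−x̄)² = 169.5000
r_1 = 46.7500 / 169.5000 = 0.276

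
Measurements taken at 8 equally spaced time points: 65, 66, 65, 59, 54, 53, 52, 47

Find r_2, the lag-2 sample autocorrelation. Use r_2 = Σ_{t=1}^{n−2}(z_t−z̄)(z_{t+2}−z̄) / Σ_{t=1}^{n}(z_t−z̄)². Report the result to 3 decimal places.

0.284

Mean z̄ = (65 + 66 + 65 + 59 + 54 + 53 + 52 + 47)/8 = 57.6250
Numerator Σ_{t=1}^{6}(z_t−z̄)(z_{t+2}−z̄) = 102.3438
Denominator Σ(z_t−z̄)² = 359.8750
r_2 = 102.3438 / 359.8750 = 0.284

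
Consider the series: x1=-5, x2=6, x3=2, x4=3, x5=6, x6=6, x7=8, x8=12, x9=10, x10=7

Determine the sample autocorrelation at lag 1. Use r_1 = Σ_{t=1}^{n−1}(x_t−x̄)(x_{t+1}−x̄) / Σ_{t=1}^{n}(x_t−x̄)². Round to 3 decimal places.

Mean x̄ = (-5 + 6 + 2 + 3 + 6 + 6 + 8 + 12 + 10 + 7)/10 = 5.5000
Numerator Σ_{t=1}^{9}(x_t−x̄)(x_{t+1}−x̄) = 54.2500
Denominator Σ(x_t−x̄)² = 200.5000
r_1 = 54.2500 / 200.5000 = 0.271

0.271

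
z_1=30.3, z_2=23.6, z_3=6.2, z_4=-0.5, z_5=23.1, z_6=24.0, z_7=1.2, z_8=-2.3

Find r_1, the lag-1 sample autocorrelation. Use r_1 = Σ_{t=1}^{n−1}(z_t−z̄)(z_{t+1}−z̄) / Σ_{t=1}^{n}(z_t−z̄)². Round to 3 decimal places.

0.185

Mean z̄ = (30.3 + 23.6 + 6.2 − 0.5 + 23.1 + 24.0 + 1.2 − 2.3)/8 = 13.2000
Deviations from mean: 17.1000, 10.4000, -7.0000, -13.7000, 9.9000, 10.8000, -12.0000, -15.5000
Σ(z_t−z̄)(z_{t+1}−z̄) = (177.8400) + (-72.8000) + (95.9000) + (-135.6300) + (106.9200) + (-129.6000) + (186.0000) = 228.6300
Denominator Σ(z_t−z̄)² = 1236.1600
r_1 = 228.6300 / 1236.1600 = 0.185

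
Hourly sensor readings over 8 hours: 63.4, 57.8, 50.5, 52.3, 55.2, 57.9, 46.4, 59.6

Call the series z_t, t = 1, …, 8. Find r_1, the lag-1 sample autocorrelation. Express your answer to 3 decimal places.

-0.181

Mean z̄ = (63.4 + 57.8 + 50.5 + 52.3 + 55.2 + 57.9 + 46.4 + 59.6)/8 = 55.3875
Deviations from mean: 8.0125, 2.4125, -4.8875, -3.0875, -0.1875, 2.5125, -8.9875, 4.2125
Numerator Σ_{t=1}^{7}(z_t−z̄)(z_{t+1}−z̄) = -37.7039
Denominator Σ(z_t−z̄)² = 208.3088
r_1 = -37.7039 / 208.3088 = -0.181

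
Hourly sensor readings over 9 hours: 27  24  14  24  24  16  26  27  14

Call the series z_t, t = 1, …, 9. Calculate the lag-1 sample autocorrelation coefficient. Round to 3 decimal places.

Mean z̄ = (27 + 24 + 14 + 24 + 24 + 16 + 26 + 27 + 14)/9 = 21.7778
Numerator Σ_{t=1}^{8}(z_t−z̄)(z_{t+1}−z̄) = -73.8272
Denominator Σ(z_t−z̄)² = 241.5556
r_1 = -73.8272 / 241.5556 = -0.306

-0.306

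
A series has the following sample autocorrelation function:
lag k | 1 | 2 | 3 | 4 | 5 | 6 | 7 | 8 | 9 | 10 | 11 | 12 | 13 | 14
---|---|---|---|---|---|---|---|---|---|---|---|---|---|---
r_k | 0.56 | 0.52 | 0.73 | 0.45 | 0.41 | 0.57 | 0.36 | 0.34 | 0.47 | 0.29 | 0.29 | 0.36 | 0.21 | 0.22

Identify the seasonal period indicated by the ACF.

The largest autocorrelation is r_3 = 0.73, with a weaker echo at lag 6 (0.57); the remaining lags stay at or below 0.56. The elevated value at lag 1 (0.56), dropping to 0.52 at lag 2, reflects decaying short-term dependence rather than seasonality.
The dominant spike at lag 3 indicates a seasonal period of 3.

3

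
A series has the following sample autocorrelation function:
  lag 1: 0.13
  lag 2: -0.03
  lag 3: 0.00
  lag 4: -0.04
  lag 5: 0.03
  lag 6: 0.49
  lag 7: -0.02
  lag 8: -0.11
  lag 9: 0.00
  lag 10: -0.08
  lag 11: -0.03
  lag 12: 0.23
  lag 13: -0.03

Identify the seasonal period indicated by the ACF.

6

The largest autocorrelation is r_6 = 0.49, with a weaker echo at lag 12 (0.23); the remaining lags stay at or below 0.13.
The dominant spike at lag 6 indicates a seasonal period of 6.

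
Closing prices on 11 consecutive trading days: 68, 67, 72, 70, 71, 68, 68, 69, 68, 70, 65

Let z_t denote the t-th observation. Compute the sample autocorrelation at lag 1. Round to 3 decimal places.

Mean z̄ = (68 + 67 + 72 + 70 + 71 + 68 + 68 + 69 + 68 + 70 + 65)/11 = 68.7273
Numerator Σ_{t=1}^{10}(z_t−z̄)(z_{t+1}−z̄) = -4.5289
Denominator Σ(z_t−z̄)² = 38.1818
r_1 = -4.5289 / 38.1818 = -0.119

-0.119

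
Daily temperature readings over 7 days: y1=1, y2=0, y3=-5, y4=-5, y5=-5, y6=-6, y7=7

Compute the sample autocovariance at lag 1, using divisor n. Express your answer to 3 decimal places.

-0.636

Mean ȳ = (1 + 0 − 5 − 5 − 5 − 6 + 7)/7 = -1.8571
Σ_{t=1}^{6}(y_t−ȳ)(y_{t+1}−ȳ) = -4.4490
γ_1 = -4.4490 / 7 = -0.636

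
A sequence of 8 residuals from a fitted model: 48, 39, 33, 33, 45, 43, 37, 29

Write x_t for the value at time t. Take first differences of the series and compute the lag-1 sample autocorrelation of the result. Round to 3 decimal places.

0.246

First differences Δx: -9, -6, 0, 12, -2, -6, -8
Mean of differences = -2.7143
Numerator Σ(Δx_t−Δx̄)(Δx_{t+1}−Δx̄) = 77.2041
Denominator Σ(Δx_t−Δx̄)² = 313.4286
r_1(Δx) = 77.2041 / 313.4286 = 0.246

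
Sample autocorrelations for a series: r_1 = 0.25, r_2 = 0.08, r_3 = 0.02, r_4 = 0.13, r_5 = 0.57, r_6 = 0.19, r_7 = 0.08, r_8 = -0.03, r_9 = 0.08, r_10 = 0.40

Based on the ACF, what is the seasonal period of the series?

The largest autocorrelation is r_5 = 0.57, with a weaker echo at lag 10 (0.40); the remaining lags stay at or below 0.25. The elevated value at lag 1 (0.25), dropping to 0.08 at lag 2, reflects decaying short-term dependence rather than seasonality.
The dominant spike at lag 5 indicates a seasonal period of 5.

5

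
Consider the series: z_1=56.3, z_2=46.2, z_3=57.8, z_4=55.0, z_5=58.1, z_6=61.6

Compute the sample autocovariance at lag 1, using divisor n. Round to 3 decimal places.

Mean z̄ = (56.3 + 46.2 + 57.8 + 55.0 + 58.1 + 61.6)/6 = 55.8333
Σ_{t=1}^{5}(z_t−z̄)(z_{t+1}−z̄) = -13.8978
γ_1 = -13.8978 / 6 = -2.316

-2.316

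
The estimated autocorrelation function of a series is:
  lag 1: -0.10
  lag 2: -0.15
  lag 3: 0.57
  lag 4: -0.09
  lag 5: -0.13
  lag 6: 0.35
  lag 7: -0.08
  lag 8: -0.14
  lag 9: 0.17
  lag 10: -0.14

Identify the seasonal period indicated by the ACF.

The largest autocorrelation is r_3 = 0.57, with weaker echoes at lags 6 (0.35) and 9 (0.17); the remaining lags stay at or below -0.08.
The dominant spike at lag 3 indicates a seasonal period of 3.

3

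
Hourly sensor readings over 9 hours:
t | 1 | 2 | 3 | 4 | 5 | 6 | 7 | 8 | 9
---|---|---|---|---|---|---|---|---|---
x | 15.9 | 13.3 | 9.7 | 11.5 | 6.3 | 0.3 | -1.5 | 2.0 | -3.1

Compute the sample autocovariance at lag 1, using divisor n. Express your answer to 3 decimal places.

Mean x̄ = (15.9 + 13.3 + 9.7 + 11.5 + 6.3 + 0.3 − 1.5 + 2.0 − 3.1)/9 = 6.0444
Σ_{t=1}^{8}(x_t−x̄)(x_{t+1}−x̄) = 228.7358
γ_1 = 228.7358 / 9 = 25.415

25.415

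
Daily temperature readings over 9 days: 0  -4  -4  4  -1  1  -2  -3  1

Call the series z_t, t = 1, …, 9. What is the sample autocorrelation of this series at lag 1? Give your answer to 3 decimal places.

-0.225

Mean z̄ = (0 − 4 − 4 + 4 − 1 + 1 − 2 − 3 + 1)/9 = -0.8889
Numerator Σ_{t=1}^{8}(z_t−z̄)(z_{t+1}−z̄) = -12.7901
Denominator Σ(z_t−z̄)² = 56.8889
r_1 = -12.7901 / 56.8889 = -0.225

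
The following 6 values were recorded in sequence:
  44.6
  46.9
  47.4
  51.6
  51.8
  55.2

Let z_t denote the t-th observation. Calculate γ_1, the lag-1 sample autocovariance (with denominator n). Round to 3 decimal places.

5.291

Mean z̄ = (44.6 + 46.9 + 47.4 + 51.6 + 51.8 + 55.2)/6 = 49.5833
Σ_{t=1}^{5}(z_t−z̄)(z_{t+1}−z̄) = 31.7481
γ_1 = 31.7481 / 6 = 5.291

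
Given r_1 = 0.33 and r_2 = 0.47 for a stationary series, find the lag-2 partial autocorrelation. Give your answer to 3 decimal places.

φ_{22} = (r_2 − r_1²) / (1 − r_1²)
r_1² = (0.33)² = 0.1089
Numerator = 0.47 − 0.1089 = 0.3611; denominator = 1 − 0.1089 = 0.8911
φ_{22} = 0.3611 / 0.8911 = 0.405

0.405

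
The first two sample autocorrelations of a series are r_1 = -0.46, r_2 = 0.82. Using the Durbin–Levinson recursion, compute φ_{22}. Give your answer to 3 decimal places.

0.772

φ_{22} = (r_2 − r_1²) / (1 − r_1²)
r_1² = (-0.46)² = 0.2116
Numerator = 0.82 − 0.2116 = 0.6084; denominator = 1 − 0.2116 = 0.7884
φ_{22} = 0.6084 / 0.7884 = 0.772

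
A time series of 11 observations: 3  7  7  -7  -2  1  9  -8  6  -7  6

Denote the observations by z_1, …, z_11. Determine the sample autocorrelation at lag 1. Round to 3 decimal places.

Mean z̄ = (3 + 7 + 7 − 7 − 2 + 1 + 9 − 8 + 6 − 7 + 6)/11 = 1.3636
Numerator Σ_{t=1}^{10}(z_t−z̄)(z_{t+1}−z̄) = -172.0413
Denominator Σ(z_t−z̄)² = 406.5455
r_1 = -172.0413 / 406.5455 = -0.423

-0.423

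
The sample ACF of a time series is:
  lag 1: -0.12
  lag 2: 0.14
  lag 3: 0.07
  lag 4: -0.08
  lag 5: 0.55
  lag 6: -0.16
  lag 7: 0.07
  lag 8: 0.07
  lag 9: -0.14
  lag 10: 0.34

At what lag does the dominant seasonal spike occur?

The largest autocorrelation is r_5 = 0.55, with a weaker echo at lag 10 (0.34); the remaining lags stay at or below 0.14.
The dominant spike at lag 5 indicates a seasonal period of 5.

5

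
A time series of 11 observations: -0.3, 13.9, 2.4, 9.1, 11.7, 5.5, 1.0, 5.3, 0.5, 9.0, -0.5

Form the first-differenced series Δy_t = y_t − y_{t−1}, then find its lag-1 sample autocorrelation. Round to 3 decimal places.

-0.575

First differences Δy: 14.2, -11.5, 6.7, 2.6, -6.2, -4.5, 4.3, -4.8, 8.5, -9.5
Mean of differences = -0.0200
Numerator Σ(Δy_t−Δȳ)(Δy_{t+1}−Δȳ) = -372.7884
Denominator Σ(Δy_t−Δȳ)² = 648.2560
r_1(Δy) = -372.7884 / 648.2560 = -0.575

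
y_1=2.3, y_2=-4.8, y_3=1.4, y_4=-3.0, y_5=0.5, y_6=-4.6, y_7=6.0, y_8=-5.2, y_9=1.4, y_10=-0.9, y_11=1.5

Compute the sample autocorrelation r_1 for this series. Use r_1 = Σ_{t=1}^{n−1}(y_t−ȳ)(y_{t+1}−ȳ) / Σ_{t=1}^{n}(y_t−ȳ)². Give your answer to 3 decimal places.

Mean ȳ = (2.3 − 4.8 + 1.4 − 3.0 + 0.5 − 4.6 + 6.0 − 5.2 + 1.4 − 0.9 + 1.5)/11 = -0.4909
Numerator Σ_{t=1}^{10}(y_t−ȳ)(y_{t+1}−ȳ) = -99.2074
Denominator Σ(y_t−ȳ)² = 126.1091
r_1 = -99.2074 / 126.1091 = -0.787

-0.787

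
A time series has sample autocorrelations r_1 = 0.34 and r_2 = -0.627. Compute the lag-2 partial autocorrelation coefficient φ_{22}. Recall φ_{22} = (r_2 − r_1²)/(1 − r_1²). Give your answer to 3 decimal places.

φ_{22} = (r_2 − r_1²) / (1 − r_1²)
r_1² = (0.34)² = 0.1156
Numerator = -0.627 − 0.1156 = -0.7426; denominator = 1 − 0.1156 = 0.8844
φ_{22} = -0.7426 / 0.8844 = -0.840

-0.840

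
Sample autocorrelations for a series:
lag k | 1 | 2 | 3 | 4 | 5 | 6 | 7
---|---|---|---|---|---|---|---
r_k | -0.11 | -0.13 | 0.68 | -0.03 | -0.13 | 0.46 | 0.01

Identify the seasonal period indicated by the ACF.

3

The largest autocorrelation is r_3 = 0.68, with a weaker echo at lag 6 (0.46); the remaining lags stay at or below 0.01.
The dominant spike at lag 3 indicates a seasonal period of 3.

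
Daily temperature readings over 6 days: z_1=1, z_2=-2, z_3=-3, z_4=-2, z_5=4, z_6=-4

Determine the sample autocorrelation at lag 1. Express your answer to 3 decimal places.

Mean z̄ = (1 − 2 − 3 − 2 + 4 − 4)/6 = -1.0000
Σ(z_t−z̄)(z_{t+1}−z̄) = (-2.0000) + (2.0000) + (2.0000) + (-5.0000) + (-15.0000) = -18.0000
Denominator Σ(z_t−z̄)² = 44.0000
r_1 = -18.0000 / 44.0000 = -0.409

-0.409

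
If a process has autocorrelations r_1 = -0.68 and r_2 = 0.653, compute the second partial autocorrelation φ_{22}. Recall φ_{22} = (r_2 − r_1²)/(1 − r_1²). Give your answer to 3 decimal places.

0.355

φ_{22} = (r_2 − r_1²) / (1 − r_1²)
r_1² = (-0.68)² = 0.4624
Numerator = 0.653 − 0.4624 = 0.1906; denominator = 1 − 0.4624 = 0.5376
φ_{22} = 0.1906 / 0.5376 = 0.355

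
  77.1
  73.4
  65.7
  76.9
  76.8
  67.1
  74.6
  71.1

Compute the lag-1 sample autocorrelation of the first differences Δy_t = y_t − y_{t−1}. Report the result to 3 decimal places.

-0.440

First differences Δy: -3.7, -7.7, 11.2, -0.1, -9.7, 7.5, -3.5
Mean of differences = -0.8571
Numerator Σ(Δy_t−Δȳ)(Δy_{t+1}−Δȳ) = -156.6061
Denominator Σ(Δy_t−Δȳ)² = 355.8771
r_1(Δy) = -156.6061 / 355.8771 = -0.440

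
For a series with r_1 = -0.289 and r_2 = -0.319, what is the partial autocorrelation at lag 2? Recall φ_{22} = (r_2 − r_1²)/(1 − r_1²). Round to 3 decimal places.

φ_{22} = (r_2 − r_1²) / (1 − r_1²)
r_1² = (-0.289)² = 0.083521
Numerator = -0.319 − 0.0835 = -0.4025; denominator = 1 − 0.0835 = 0.9165
φ_{22} = -0.4025 / 0.9165 = -0.439

-0.439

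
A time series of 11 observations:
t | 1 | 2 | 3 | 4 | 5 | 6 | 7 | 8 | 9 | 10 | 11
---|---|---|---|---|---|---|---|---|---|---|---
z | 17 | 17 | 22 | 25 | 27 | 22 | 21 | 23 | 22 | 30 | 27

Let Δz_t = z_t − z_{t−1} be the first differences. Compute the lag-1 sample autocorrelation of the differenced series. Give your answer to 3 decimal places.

-0.258

First differences Δz: 0, 5, 3, 2, -5, -1, 2, -1, 8, -3
Mean of differences = 1.0000
Numerator Σ(Δz_t−Δz̄)(Δz_{t+1}−Δz̄) = -34.0000
Denominator Σ(Δz_t−Δz̄)² = 132.0000
r_1(Δz) = -34.0000 / 132.0000 = -0.258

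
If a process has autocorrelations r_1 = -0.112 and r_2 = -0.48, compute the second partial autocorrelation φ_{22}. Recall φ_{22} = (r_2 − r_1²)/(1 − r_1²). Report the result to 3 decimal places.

-0.499

φ_{22} = (r_2 − r_1²) / (1 − r_1²)
r_1² = (-0.112)² = 0.012544
Numerator = -0.48 − 0.0125 = -0.4925; denominator = 1 − 0.0125 = 0.9875
φ_{22} = -0.4925 / 0.9875 = -0.499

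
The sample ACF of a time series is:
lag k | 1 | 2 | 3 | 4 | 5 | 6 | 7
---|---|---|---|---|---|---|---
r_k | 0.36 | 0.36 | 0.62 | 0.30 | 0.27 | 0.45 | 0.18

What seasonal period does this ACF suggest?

3

The largest autocorrelation is r_3 = 0.62, with a weaker echo at lag 6 (0.45); the remaining lags stay at or below 0.36.
The dominant spike at lag 3 indicates a seasonal period of 3.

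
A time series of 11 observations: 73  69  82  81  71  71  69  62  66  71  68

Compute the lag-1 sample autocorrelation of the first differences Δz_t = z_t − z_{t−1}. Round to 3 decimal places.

First differences Δz: -4, 13, -1, -10, 0, -2, -7, 4, 5, -3
Mean of differences = -0.5000
Numerator Σ(Δz_t−Δz̄)(Δz_{t+1}−Δz̄) = -63.2500
Denominator Σ(Δz_t−Δz̄)² = 386.5000
r_1(Δz) = -63.2500 / 386.5000 = -0.164

-0.164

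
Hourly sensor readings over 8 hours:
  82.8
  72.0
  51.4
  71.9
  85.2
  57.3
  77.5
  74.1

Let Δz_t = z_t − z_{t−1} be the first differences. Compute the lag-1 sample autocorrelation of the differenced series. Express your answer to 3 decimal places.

First differences Δz: -10.8, -20.6, 20.5, 13.3, -27.9, 20.2, -3.4
Mean of differences = -1.2429
Numerator Σ(Δz_t−Δz̄)(Δz_{t+1}−Δz̄) = -925.2090
Denominator Σ(Δz_t−Δz̄)² = 2325.3371
r_1(Δz) = -925.2090 / 2325.3371 = -0.398

-0.398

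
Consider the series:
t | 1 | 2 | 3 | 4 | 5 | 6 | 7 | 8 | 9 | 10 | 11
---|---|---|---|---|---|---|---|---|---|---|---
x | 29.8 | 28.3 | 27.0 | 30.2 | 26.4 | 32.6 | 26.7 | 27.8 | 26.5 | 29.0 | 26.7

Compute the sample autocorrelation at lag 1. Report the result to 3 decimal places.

Mean x̄ = (29.8 + 28.3 + 27.0 + 30.2 + 26.4 + 32.6 + 26.7 + 27.8 + 26.5 + 29.0 + 26.7)/11 = 28.2727
Numerator Σ_{t=1}^{10}(x_t−x̄)(x_{t+1}−x̄) = -21.8162
Denominator Σ(x_t−x̄)² = 38.7418
r_1 = -21.8162 / 38.7418 = -0.563

-0.563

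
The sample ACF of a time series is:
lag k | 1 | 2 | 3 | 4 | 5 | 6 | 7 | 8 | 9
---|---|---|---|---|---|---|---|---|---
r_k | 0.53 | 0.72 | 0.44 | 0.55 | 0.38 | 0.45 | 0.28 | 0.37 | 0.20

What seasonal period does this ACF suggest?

The largest autocorrelation is r_2 = 0.72, with a weaker echo at lag 4 (0.55); the remaining lags stay at or below 0.53.
The dominant spike at lag 2 indicates a seasonal period of 2.

2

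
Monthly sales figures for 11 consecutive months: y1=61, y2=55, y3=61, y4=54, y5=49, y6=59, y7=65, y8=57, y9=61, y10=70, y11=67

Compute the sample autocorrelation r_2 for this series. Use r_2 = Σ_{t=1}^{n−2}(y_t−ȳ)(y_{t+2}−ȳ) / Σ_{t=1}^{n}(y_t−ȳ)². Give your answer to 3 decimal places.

-0.123

Mean ȳ = (61 + 55 + 61 + 54 + 49 + 59 + 65 + 57 + 61 + 70 + 67)/11 = 59.9091
Numerator Σ_{t=1}^{9}(y_t−ȳ)(y_{t+2}−ȳ) = -45.2893
Denominator Σ(y_t−ȳ)² = 368.9091
r_2 = -45.2893 / 368.9091 = -0.123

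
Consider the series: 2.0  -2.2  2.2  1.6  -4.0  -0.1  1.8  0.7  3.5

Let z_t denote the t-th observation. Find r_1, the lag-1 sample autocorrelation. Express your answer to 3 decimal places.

-0.191

Mean z̄ = (2.0 − 2.2 + 2.2 + 1.6 − 4.0 − 0.1 + 1.8 + 0.7 + 3.5)/9 = 0.6111
Numerator Σ_{t=1}^{8}(z_t−z̄)(z_{t+1}−z̄) = -8.5635
Denominator Σ(z_t−z̄)² = 44.8689
r_1 = -8.5635 / 44.8689 = -0.191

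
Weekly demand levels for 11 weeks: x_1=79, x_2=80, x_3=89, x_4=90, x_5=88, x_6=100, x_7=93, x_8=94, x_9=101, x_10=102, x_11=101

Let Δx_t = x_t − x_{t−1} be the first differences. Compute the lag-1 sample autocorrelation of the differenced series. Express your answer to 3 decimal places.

-0.491

First differences Δx: 1, 9, 1, -2, 12, -7, 1, 7, 1, -1
Mean of differences = 2.2000
Numerator Σ(Δx_t−Δx̄)(Δx_{t+1}−Δx̄) = -139.2400
Denominator Σ(Δx_t−Δx̄)² = 283.6000
r_1(Δx) = -139.2400 / 283.6000 = -0.491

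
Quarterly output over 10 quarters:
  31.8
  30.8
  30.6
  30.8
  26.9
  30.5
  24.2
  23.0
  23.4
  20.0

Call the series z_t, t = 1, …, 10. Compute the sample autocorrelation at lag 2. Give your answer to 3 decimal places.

Mean z̄ = (31.8 + 30.8 + 30.6 + 30.8 + 26.9 + 30.5 + 24.2 + 23.0 + 23.4 + 20.0)/10 = 27.2000
Numerator Σ_{t=1}^{8}(z_t−z̄)(z_{t+2}−z̄) = 68.1400
Denominator Σ(z_t−z̄)² = 162.5400
r_2 = 68.1400 / 162.5400 = 0.419

0.419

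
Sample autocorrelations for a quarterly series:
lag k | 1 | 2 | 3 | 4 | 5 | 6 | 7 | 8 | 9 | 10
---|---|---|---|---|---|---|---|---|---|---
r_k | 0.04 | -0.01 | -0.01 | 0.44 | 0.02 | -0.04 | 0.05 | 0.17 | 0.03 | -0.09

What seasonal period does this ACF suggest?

4

The largest autocorrelation is r_4 = 0.44, with a weaker echo at lag 8 (0.17); the remaining lags stay at or below 0.05.
The dominant spike at lag 4 indicates a seasonal period of 4.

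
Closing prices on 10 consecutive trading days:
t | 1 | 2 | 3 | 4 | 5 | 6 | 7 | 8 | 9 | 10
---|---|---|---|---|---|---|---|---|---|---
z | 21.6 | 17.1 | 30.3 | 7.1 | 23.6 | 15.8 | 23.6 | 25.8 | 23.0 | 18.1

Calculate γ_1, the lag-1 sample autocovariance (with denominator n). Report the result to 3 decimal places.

-21.562

Mean z̄ = (21.6 + 17.1 + 30.3 + 7.1 + 23.6 + 15.8 + 23.6 + 25.8 + 23.0 + 18.1)/10 = 20.6000
Σ_{t=1}^{9}(z_t−z̄)(z_{t+1}−z̄) = -215.6200
γ_1 = -215.6200 / 10 = -21.562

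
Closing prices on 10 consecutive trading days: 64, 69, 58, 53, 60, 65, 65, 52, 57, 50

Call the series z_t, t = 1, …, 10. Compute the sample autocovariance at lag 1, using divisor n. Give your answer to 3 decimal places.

Mean z̄ = (64 + 69 + 58 + 53 + 60 + 65 + 65 + 52 + 57 + 50)/10 = 59.3000
Σ_{t=1}^{9}(z_t−z̄)(z_{t+1}−z̄) = 69.8100
γ_1 = 69.8100 / 10 = 6.981

6.981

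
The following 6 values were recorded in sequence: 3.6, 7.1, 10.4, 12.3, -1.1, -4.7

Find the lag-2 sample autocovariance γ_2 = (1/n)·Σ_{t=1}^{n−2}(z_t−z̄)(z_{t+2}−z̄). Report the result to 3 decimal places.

-15.203

Mean z̄ = (3.6 + 7.1 + 10.4 + 12.3 − 1.1 − 4.7)/6 = 4.6000
Deviations: -1.0000, 2.5000, 5.8000, 7.7000, -5.7000, -9.3000
Σ_{t=1}^{4}(z_t−z̄)(z_{t+2}−z̄) = -91.2200
γ_2 = -91.2200 / 6 = -15.203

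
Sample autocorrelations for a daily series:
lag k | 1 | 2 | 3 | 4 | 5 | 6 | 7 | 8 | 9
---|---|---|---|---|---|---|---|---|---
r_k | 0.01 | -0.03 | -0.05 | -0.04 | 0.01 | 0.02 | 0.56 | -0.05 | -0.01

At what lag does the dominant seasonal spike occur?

The largest autocorrelation is r_7 = 0.56; the remaining lags stay at or below 0.02.
The dominant spike at lag 7 indicates a seasonal period of 7.

7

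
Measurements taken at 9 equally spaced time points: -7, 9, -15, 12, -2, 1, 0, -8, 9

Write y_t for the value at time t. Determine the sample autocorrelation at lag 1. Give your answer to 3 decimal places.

Mean ȳ = (-7 + 9 − 15 + 12 − 2 + 1 + 0 − 8 + 9)/9 = -0.1111
Numerator Σ_{t=1}^{8}(y_t−ȳ)(y_{t+1}−ȳ) = -476.3457
Denominator Σ(y_t−ȳ)² = 648.8889
r_1 = -476.3457 / 648.8889 = -0.734

-0.734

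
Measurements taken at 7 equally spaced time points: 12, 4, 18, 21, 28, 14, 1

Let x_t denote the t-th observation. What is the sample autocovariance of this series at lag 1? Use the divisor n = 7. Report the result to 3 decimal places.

Mean x̄ = (12 + 4 + 18 + 21 + 28 + 14 + 1)/7 = 14.0000
Deviations: -2.0000, -10.0000, 4.0000, 7.0000, 14.0000, 0.0000, -13.0000
Σ_{t=1}^{6}(x_t−x̄)(x_{t+1}−x̄) = 106.0000
γ_1 = 106.0000 / 7 = 15.143

15.143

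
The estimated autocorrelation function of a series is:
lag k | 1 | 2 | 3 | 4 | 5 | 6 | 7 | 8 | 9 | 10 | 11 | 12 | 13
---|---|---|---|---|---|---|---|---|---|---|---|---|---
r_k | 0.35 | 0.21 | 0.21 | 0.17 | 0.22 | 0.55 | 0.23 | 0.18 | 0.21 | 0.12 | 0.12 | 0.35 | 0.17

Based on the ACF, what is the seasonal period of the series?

The largest autocorrelation is r_6 = 0.55; the remaining lags stay at or below 0.35. The elevated value at lag 1 (0.35), dropping to 0.21 at lag 2, reflects decaying short-term dependence rather than seasonality.
The dominant spike at lag 6 indicates a seasonal period of 6.

6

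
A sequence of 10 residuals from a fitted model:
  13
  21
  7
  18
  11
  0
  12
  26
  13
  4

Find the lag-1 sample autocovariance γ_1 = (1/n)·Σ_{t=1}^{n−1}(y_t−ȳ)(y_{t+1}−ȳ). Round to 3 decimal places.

-6.025

Mean ȳ = (13 + 21 + 7 + 18 + 11 + 0 + 12 + 26 + 13 + 4)/10 = 12.5000
Σ_{t=1}^{9}(y_t−ȳ)(y_{t+1}−ȳ) = -60.2500
γ_1 = -60.2500 / 10 = -6.025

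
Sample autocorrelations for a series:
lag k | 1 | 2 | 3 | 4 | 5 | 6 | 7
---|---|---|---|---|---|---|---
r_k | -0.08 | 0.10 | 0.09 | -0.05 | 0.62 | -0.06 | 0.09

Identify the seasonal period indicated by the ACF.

5

The largest autocorrelation is r_5 = 0.62; the remaining lags stay at or below 0.10.
The dominant spike at lag 5 indicates a seasonal period of 5.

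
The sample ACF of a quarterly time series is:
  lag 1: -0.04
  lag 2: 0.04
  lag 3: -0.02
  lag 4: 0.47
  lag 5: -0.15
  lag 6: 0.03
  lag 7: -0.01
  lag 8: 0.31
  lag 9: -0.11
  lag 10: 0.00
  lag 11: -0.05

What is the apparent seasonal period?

The largest autocorrelation is r_4 = 0.47, with a weaker echo at lag 8 (0.31); the remaining lags stay at or below 0.04.
The dominant spike at lag 4 indicates a seasonal period of 4.

4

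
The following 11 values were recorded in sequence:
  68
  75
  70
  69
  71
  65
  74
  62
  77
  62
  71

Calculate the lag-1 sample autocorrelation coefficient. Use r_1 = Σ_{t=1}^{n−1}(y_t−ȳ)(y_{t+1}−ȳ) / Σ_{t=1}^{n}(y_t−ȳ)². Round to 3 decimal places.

-0.774

Mean ȳ = (68 + 75 + 70 + 69 + 71 + 65 + 74 + 62 + 77 + 62 + 71)/11 = 69.4545
Numerator Σ_{t=1}^{10}(y_t−ȳ)(y_{t+1}−ȳ) = -191.0248
Denominator Σ(y_t−ȳ)² = 246.7273
r_1 = -191.0248 / 246.7273 = -0.774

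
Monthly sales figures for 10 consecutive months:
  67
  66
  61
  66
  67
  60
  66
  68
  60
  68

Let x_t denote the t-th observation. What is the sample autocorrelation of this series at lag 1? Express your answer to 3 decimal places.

-0.491

Mean x̄ = (67 + 66 + 61 + 66 + 67 + 60 + 66 + 68 + 60 + 68)/10 = 64.9000
Numerator Σ_{t=1}^{9}(x_t−x̄)(x_{t+1}−x̄) = -46.6100
Denominator Σ(x_t−x̄)² = 94.9000
r_1 = -46.6100 / 94.9000 = -0.491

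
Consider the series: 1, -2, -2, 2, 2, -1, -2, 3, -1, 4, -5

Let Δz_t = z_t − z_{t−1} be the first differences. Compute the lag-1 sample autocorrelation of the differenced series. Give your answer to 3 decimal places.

-0.470

First differences Δz: -3, 0, 4, 0, -3, -1, 5, -4, 5, -9
Mean of differences = -0.6000
Numerator Σ(Δz_t−Δz̄)(Δz_{t+1}−Δz̄) = -83.7600
Denominator Σ(Δz_t−Δz̄)² = 178.4000
r_1(Δz) = -83.7600 / 178.4000 = -0.470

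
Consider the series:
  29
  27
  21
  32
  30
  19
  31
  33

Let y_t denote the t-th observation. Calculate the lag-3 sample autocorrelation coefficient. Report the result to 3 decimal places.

0.476

Mean ȳ = (29 + 27 + 21 + 32 + 30 + 19 + 31 + 33)/8 = 27.7500
Deviations from mean: 1.2500, -0.7500, -6.7500, 4.2500, 2.2500, -8.7500, 3.2500, 5.2500
Σ(y_t−ȳ)(y_{t+3}−ȳ) = (5.3125) + (-1.6875) + (59.0625) + (13.8125) + (11.8125) = 88.3125
Denominator Σ(y_t−ȳ)² = 185.5000
r_3 = 88.3125 / 185.5000 = 0.476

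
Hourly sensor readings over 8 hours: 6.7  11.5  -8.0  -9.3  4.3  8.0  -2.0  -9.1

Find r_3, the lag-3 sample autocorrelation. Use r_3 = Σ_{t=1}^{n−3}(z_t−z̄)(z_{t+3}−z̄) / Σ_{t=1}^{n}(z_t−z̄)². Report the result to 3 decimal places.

Mean z̄ = (6.7 + 11.5 − 8.0 − 9.3 + 4.3 + 8.0 − 2.0 − 9.1)/8 = 0.2625
Σ(z_t−z̄)(z_{t+3}−z̄) = (-61.5586) + (45.3714) + (-63.9311) + (21.6352) + (-37.8011) = -96.2842
Denominator Σ(z_t−z̄)² = 496.3788
r_3 = -96.2842 / 496.3788 = -0.194

-0.194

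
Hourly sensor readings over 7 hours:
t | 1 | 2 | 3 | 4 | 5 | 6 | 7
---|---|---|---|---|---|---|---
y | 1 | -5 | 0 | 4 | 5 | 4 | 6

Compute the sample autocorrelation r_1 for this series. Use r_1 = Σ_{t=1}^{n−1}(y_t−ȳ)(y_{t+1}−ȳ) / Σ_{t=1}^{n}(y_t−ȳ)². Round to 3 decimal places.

0.429

Mean ȳ = (1 − 5 + 0 + 4 + 5 + 4 + 6)/7 = 2.1429
Deviations from mean: -1.1429, -7.1429, -2.1429, 1.8571, 2.8571, 1.8571, 3.8571
Σ(y_t−ȳ)(y_{t+1}−ȳ) = (8.1633) + (15.3061) + (-3.9796) + (5.3061) + (5.3061) + (7.1633) = 37.2653
Denominator Σ(y_t−ȳ)² = 86.8571
r_1 = 37.2653 / 86.8571 = 0.429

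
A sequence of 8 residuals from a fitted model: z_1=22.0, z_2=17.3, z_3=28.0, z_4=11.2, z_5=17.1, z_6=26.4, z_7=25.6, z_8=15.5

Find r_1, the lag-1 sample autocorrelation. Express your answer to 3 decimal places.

Mean z̄ = (22.0 + 17.3 + 28.0 + 11.2 + 17.1 + 26.4 + 25.6 + 15.5)/8 = 20.3875
Deviations from mean: 1.6125, -3.0875, 7.6125, -9.1875, -3.2875, 6.0125, 5.2125, -4.8875
Σ(z_t−z̄)(z_{t+1}−z̄) = (-4.9786) + (-23.5036) + (-69.9398) + (30.2039) + (-19.7661) + (31.3402) + (-25.4761) = -82.1202
Denominator Σ(z_t−z̄)² = 252.5088
r_1 = -82.1202 / 252.5088 = -0.325

-0.325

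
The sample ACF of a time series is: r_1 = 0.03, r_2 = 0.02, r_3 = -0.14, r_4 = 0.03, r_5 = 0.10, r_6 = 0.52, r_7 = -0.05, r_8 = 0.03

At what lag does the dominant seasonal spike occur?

6

The largest autocorrelation is r_6 = 0.52; the remaining lags stay at or below 0.10.
The dominant spike at lag 6 indicates a seasonal period of 6.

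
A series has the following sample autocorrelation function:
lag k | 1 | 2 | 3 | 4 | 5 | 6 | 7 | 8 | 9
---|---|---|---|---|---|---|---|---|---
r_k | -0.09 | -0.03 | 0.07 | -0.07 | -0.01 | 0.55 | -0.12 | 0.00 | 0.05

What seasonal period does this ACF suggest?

6

The largest autocorrelation is r_6 = 0.55; the remaining lags stay at or below 0.07.
The dominant spike at lag 6 indicates a seasonal period of 6.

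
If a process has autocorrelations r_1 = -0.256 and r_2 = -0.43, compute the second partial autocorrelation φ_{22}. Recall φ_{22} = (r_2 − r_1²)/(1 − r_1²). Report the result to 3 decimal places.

φ_{22} = (r_2 − r_1²) / (1 − r_1²)
r_1² = (-0.256)² = 0.065536
Numerator = -0.43 − 0.0655 = -0.4955; denominator = 1 − 0.0655 = 0.9345
φ_{22} = -0.4955 / 0.9345 = -0.530

-0.530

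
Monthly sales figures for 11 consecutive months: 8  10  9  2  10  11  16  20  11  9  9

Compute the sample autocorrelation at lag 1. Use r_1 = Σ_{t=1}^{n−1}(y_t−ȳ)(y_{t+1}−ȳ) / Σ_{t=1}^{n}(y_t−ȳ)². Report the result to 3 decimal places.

Mean ȳ = (8 + 10 + 9 + 2 + 10 + 11 + 16 + 20 + 11 + 9 + 9)/11 = 10.4545
Numerator Σ_{t=1}^{10}(y_t−ȳ)(y_{t+1}−ȳ) = 80.1570
Denominator Σ(y_t−ȳ)² = 206.7273
r_1 = 80.1570 / 206.7273 = 0.388

0.388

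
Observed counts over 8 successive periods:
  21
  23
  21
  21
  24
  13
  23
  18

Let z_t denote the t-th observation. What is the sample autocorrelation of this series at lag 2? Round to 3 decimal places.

0.307

Mean z̄ = (21 + 23 + 21 + 21 + 24 + 13 + 23 + 18)/8 = 20.5000
Numerator Σ_{t=1}^{6}(z_t−z̄)(z_{t+2}−z̄) = 27.0000
Denominator Σ(z_t−z̄)² = 88.0000
r_2 = 27.0000 / 88.0000 = 0.307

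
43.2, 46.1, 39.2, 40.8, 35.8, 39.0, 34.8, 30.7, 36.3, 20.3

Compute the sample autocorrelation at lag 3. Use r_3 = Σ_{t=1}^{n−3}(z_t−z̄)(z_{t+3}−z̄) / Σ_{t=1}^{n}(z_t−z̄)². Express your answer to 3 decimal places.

0.111

Mean z̄ = (43.2 + 46.1 + 39.2 + 40.8 + 35.8 + 39.0 + 34.8 + 30.7 + 36.3 + 20.3)/10 = 36.6200
Numerator Σ_{t=1}^{7}(z_t−z̄)(z_{t+3}−z̄) = 52.0588
Denominator Σ(z_t−z̄)² = 468.4360
r_3 = 52.0588 / 468.4360 = 0.111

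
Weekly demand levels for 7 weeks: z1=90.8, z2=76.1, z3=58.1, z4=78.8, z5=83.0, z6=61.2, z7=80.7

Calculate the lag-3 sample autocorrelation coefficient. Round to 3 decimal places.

0.384

Mean z̄ = (90.8 + 76.1 + 58.1 + 78.8 + 83.0 + 61.2 + 80.7)/7 = 75.5286
Numerator Σ_{t=1}^{4}(z_t−z̄)(z_{t+3}−z̄) = 320.8733
Denominator Σ(z_t−z̄)² = 835.8743
r_3 = 320.8733 / 835.8743 = 0.384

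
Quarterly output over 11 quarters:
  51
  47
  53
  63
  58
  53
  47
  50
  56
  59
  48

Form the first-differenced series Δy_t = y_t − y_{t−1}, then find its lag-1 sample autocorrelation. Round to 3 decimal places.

0.072

First differences Δy: -4, 6, 10, -5, -5, -6, 3, 6, 3, -11
Mean of differences = -0.3000
Numerator Σ(Δy_t−Δȳ)(Δy_{t+1}−Δȳ) = 29.5100
Denominator Σ(Δy_t−Δȳ)² = 412.1000
r_1(Δy) = 29.5100 / 412.1000 = 0.072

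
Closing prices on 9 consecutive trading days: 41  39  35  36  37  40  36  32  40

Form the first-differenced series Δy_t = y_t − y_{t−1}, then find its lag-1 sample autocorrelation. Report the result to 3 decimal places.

-0.165

First differences Δy: -2, -4, 1, 1, 3, -4, -4, 8
Mean of differences = -0.1250
Numerator Σ(Δy_t−Δȳ)(Δy_{t+1}−Δȳ) = -20.8906
Denominator Σ(Δy_t−Δȳ)² = 126.8750
r_1(Δy) = -20.8906 / 126.8750 = -0.165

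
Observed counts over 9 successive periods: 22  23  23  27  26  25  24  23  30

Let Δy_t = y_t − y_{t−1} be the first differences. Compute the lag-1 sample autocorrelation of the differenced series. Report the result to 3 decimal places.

First differences Δy: 1, 0, 4, -1, -1, -1, -1, 7
Mean of differences = 1.0000
Numerator Σ(Δy_t−Δȳ)(Δy_{t+1}−Δȳ) = -9.0000
Denominator Σ(Δy_t−Δȳ)² = 62.0000
r_1(Δy) = -9.0000 / 62.0000 = -0.145

-0.145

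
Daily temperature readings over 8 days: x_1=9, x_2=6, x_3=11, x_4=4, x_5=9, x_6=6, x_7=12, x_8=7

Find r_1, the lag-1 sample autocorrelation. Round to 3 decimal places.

Mean x̄ = (9 + 6 + 11 + 4 + 9 + 6 + 12 + 7)/8 = 8.0000
Deviations from mean: 1.0000, -2.0000, 3.0000, -4.0000, 1.0000, -2.0000, 4.0000, -1.0000
Σ(x_t−x̄)(x_{t+1}−x̄) = (-2.0000) + (-6.0000) + (-12.0000) + (-4.0000) + (-2.0000) + (-8.0000) + (-4.0000) = -38.0000
Denominator Σ(x_t−x̄)² = 52.0000
r_1 = -38.0000 / 52.0000 = -0.731

-0.731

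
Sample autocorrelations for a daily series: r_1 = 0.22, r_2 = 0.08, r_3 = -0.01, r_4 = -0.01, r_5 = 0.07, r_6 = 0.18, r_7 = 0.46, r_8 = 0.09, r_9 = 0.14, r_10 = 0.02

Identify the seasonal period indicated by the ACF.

7

The largest autocorrelation is r_7 = 0.46; the remaining lags stay at or below 0.22. The elevated value at lag 1 (0.22), dropping to 0.08 at lag 2, reflects decaying short-term dependence rather than seasonality.
The dominant spike at lag 7 indicates a seasonal period of 7.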